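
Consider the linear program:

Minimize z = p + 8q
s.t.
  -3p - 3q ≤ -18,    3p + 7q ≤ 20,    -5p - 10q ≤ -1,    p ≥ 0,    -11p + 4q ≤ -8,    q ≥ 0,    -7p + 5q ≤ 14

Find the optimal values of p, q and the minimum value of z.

p = 6, q = 0, minimum z = 6

Feasible corners and z = p + 8q:
  (11/2, 1/2) → z = 19/2
  (6, 0) → z = 6
  (20/3, 0) → z = 20/3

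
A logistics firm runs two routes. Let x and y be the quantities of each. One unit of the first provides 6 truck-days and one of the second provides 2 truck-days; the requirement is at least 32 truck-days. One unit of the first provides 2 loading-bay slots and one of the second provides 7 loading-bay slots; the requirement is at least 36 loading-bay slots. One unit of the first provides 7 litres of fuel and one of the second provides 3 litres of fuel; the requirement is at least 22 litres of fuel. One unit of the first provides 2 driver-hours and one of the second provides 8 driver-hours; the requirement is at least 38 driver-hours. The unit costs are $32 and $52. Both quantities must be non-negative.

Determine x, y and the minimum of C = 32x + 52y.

Vertices and C = 32x + 52y:
  (0, 16) → C = 832
  (19, 0) → C = 608
  (4, 4) → C = 336
  (11, 2) → C = 456
The feasible region is unbounded (it extends along (0, 1), (1, 0)), but C strictly increases along every unbounded feasible direction, so there is no improving ray and the minimum is attained at a vertex.

x = 4, y = 4, minimum C = 336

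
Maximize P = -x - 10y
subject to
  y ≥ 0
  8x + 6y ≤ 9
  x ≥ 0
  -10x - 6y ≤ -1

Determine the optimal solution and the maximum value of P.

x = 1/10, y = 0, maximum P = -1/10

Corner points and P = -x - 10y:
  (9/8, 0) → P = -9/8
  (1/10, 0) → P = -1/10
  (0, 3/2) → P = -15
  (0, 1/6) → P = -5/3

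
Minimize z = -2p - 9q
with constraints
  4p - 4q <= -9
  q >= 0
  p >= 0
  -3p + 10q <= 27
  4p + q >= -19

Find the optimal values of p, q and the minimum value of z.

Corner points and z = -2p - 9q:
  (0, 9/4) → z = -81/4
  (9/14, 81/28) → z = -765/28
  (0, 27/10) → z = -243/10

p = 9/14, q = 81/28, minimum z = -765/28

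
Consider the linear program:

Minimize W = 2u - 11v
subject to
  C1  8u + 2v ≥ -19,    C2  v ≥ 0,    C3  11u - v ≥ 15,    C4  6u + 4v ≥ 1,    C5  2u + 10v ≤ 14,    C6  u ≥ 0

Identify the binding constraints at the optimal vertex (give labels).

C3 and C5

Vertices and W = 2u - 11v:
  (15/11, 0) → W = 30/11
  (7, 0) → W = 14
  (41/28, 31/28) → W = -37/4

The minimum is at (41/28, 31/28). Substituting into each constraint, equality holds for C3 and C5; the remaining constraints have slack.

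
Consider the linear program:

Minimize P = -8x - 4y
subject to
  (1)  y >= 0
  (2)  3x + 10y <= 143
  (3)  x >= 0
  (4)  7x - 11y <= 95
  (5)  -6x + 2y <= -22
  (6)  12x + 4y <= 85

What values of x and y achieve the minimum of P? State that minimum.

Feasible corners and P = -8x - 4y:
  (11/3, 0) → P = -88/3
  (85/12, 0) → P = -170/3
  (43/8, 41/8) → P = -127/2

The optimum lies where -6x + 2y = -22 and 12x + 4y = 85.
Solving simultaneously gives x = 43/8, y = 41/8.

x = 43/8, y = 41/8, minimum P = -127/2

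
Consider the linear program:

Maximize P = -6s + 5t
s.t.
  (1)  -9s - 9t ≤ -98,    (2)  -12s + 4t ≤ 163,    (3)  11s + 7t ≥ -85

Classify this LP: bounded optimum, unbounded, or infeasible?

From the feasible point (-1075/144, 881/48), moving in the direction (4, 12) keeps every constraint satisfied while P increases without bound.

unbounded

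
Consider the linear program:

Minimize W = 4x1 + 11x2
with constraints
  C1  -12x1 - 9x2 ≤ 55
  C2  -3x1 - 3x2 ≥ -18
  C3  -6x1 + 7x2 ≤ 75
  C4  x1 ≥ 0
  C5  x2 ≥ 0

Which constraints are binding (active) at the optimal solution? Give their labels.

C4 and C5

Feasible corners and W = 4x1 + 11x2:
  (0, 6) → W = 66
  (6, 0) → W = 24
  (0, 0) → W = 0

The minimum is at (0, 0). Substituting into each constraint, equality holds for C4 and C5; the remaining constraints have slack.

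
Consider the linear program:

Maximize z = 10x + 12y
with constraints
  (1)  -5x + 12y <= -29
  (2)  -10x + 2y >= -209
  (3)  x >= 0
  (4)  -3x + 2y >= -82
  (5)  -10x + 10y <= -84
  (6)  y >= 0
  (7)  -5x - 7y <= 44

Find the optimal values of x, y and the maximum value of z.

x = 245/11, y = 151/22, maximum z = 3356/11

Extreme points and z = 10x + 12y:
  (245/11, 151/22) → z = 3356/11
  (359/35, 13/7) → z = 874/7
  (209/10, 0) → z = 209
  (42/5, 0) → z = 84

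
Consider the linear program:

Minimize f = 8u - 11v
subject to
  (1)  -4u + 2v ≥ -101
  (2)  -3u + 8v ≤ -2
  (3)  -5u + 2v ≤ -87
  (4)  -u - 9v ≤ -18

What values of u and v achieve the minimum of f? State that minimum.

Corner points and f = 8u - 11v:
  (402/13, 295/26) → f = 3187/26
  (945/38, -29/38) → f = 7879/38
  (346/17, 251/34) → f = 2775/34
  (819/47, 3/47) → f = 6519/47

The binding constraints are -3u + 8v = -2 and -5u + 2v = -87.
Solving simultaneously gives u = 346/17, v = 251/34.

u = 346/17, v = 251/34, minimum f = 2775/34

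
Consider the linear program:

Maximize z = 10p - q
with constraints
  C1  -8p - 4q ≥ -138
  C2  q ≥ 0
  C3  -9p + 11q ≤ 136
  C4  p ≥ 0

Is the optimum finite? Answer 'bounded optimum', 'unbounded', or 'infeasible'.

bounded optimum

Extreme points and z = 10p - q:
  (69/4, 0) → z = 345/2
  (487/62, 1165/62) → z = 3705/62
  (0, 0) → z = 0
  (0, 136/11) → z = -136/11
The feasible region has finitely many vertices and no improving ray; the maximum is 345/2 at (69/4, 0).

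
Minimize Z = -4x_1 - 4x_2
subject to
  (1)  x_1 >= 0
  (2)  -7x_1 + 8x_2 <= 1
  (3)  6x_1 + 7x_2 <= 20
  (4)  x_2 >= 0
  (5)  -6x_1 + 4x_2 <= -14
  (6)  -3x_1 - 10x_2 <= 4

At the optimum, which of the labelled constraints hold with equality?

(3) and (4)

Feasible corners and Z = -4x_1 - 4x_2:
  (10/3, 0) → Z = -40/3
  (89/33, 6/11) → Z = -428/33
  (7/3, 0) → Z = -28/3

The minimum is at (10/3, 0). Substituting into each constraint, equality holds for (3) and (4); the remaining constraints have slack.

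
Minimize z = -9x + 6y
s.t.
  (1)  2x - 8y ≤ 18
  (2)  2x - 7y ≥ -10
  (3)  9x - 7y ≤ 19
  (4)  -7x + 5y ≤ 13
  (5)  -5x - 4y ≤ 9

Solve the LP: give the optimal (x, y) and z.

x = 29/7, y = 128/49, minimum z = -1059/49

Vertices and z = -9x + 6y:
  (13/29, -62/29) → z = -489/29
  (0, -9/4) → z = -27/2
  (29/7, 128/49) → z = -1059/49
  (-41/39, 44/39) → z = 211/13
  (-97/53, 2/53) → z = 885/53

The binding constraints are 2x - 7y = -10 and 9x - 7y = 19.
Solving simultaneously gives x = 29/7, y = 128/49.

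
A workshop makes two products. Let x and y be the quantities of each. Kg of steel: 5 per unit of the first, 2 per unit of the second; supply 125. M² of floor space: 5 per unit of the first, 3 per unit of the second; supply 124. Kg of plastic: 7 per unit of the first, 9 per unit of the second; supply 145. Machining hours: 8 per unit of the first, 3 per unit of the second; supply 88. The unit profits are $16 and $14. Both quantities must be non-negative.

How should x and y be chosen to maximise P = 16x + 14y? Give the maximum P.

x = 7, y = 32/3, maximum P = 784/3

The optimum lies where 7x + 9y = 145 and 8x + 3y = 88.
Solving simultaneously gives x = 7, y = 32/3.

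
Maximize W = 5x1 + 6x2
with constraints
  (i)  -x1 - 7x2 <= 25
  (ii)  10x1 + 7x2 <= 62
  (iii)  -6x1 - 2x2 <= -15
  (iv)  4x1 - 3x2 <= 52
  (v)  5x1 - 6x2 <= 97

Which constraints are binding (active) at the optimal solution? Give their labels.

Extreme points and W = 5x1 + 6x2:
  (31/8, -33/8) → W = -43/8
  (289/31, -152/31) → W = 533/31
  (-19/22, 111/11) → W = 1237/22
  (275/29, -136/29) → W = 559/29

The maximum is at (-19/22, 111/11). Substituting into each constraint, equality holds for (ii) and (iii); the remaining constraints have slack.

(ii) and (iii)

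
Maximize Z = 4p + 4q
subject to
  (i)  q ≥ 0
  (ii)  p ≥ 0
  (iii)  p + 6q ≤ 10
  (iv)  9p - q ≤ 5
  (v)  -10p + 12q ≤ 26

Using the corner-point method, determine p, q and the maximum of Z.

Corner points and Z = 4p + 4q:
  (0, 0) → Z = 0
  (5/9, 0) → Z = 20/9
  (0, 5/3) → Z = 20/3
  (8/11, 17/11) → Z = 100/11

The optimum lies where p + 6q = 10 and 9p - q = 5.
Solving simultaneously gives p = 8/11, q = 17/11.

p = 8/11, q = 17/11, maximum Z = 100/11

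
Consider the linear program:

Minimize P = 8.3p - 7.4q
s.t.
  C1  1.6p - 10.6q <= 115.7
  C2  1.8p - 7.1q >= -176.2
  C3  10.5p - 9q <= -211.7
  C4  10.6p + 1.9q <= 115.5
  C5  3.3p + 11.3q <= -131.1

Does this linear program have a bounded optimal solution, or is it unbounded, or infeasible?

bounded optimum

Vertices and P = 8.3p - 7.4q:
  (-268919/772, -24509/386) → P = -3738589/1544
  (-164266/4845, -155357/9690) → P = -2628623/16150
  (-292187/4377, 11516/1459) → P = -26808073/43770
  (-357211/14835, -22598/4945) → P = -24631757/148350
The feasible region has finitely many vertices and no improving ray; the minimum is -3738589/1544 at (-268919/772, -24509/386).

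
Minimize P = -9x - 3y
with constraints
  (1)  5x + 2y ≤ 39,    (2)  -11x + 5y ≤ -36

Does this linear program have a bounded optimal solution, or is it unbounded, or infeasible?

unbounded

From the feasible point (267/47, 249/47), moving in the direction (2, -5) keeps every constraint satisfied while P decreases without bound.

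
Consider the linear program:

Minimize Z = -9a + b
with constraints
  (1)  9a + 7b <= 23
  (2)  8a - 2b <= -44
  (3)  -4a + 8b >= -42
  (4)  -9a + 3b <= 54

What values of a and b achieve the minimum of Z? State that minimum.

The optimum lies where 8a - 2b = -44 and -9a + 3b = 54.
Solving simultaneously gives a = -4, b = 6.

a = -4, b = 6, minimum Z = 42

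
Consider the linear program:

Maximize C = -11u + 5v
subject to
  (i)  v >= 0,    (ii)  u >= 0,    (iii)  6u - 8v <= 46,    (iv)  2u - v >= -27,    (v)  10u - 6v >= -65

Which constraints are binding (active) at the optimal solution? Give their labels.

Extreme points and C = -11u + 5v:
  (0, 0) → C = 0
  (23/3, 0) → C = -253/3
  (0, 65/6) → C = 325/6
The feasible region is unbounded (it extends along (3, 5), (4, 3)), but C strictly decreases along every unbounded feasible direction, so there is no improving ray and the maximum is attained at a vertex.

The maximum is at (0, 65/6). Substituting into each constraint, equality holds for (ii) and (v); the remaining constraints have slack.

(ii) and (v)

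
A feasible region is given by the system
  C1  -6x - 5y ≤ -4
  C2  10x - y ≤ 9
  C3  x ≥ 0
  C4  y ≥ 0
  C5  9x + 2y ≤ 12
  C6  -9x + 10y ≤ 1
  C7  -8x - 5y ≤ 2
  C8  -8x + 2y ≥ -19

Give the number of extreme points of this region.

4

Pairwise boundary intersections that survive every other constraint:
  (2/3, 0)
  (1/3, 2/5)
  (9/10, 0)
  (1, 1)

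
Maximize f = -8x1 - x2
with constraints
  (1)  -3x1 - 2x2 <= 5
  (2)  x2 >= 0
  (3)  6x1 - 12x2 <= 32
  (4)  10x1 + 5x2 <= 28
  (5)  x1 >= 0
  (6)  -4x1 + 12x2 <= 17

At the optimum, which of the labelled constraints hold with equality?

(2) and (5)

Vertices and f = -8x1 - x2:
  (14/5, 0) → f = -112/5
  (0, 0) → f = 0
  (251/140, 141/70) → f = -229/14
  (0, 17/12) → f = -17/12

The maximum is at (0, 0). Substituting into each constraint, equality holds for (2) and (5); the remaining constraints have slack.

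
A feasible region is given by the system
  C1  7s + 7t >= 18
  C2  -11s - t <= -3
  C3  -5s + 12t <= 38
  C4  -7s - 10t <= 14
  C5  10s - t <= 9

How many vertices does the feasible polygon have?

Of the 10 pairwise boundary intersections, those satisfying every inequality are:
  (3/70, 177/70)
  (81/77, 117/77)
  (-2/137, 433/137)
  (146/115, 85/23)

4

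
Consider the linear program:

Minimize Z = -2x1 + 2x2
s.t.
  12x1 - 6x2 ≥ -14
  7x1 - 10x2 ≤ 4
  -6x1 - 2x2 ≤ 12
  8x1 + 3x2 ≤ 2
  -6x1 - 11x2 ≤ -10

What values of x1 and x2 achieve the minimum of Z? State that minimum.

x1 = -4/35, x2 = 34/35, minimum Z = 76/35

Corner points and Z = -2x1 + 2x2:
  (-5/14, 34/21) → Z = 83/21
  (-47/84, 17/14) → Z = 149/42
  (-4/35, 34/35) → Z = 76/35

The binding constraints are 8x1 + 3x2 = 2 and -6x1 - 11x2 = -10.
Solving simultaneously gives x1 = -4/35, x2 = 34/35.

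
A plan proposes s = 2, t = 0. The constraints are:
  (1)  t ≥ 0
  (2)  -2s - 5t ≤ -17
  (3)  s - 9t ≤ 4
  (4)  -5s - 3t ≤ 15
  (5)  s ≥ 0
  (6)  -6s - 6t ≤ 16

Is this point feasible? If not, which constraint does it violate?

not feasible — violates (2)

Constraint (2): -2s - 5t = -4, which is not ≤ -17. All other constraints are satisfied.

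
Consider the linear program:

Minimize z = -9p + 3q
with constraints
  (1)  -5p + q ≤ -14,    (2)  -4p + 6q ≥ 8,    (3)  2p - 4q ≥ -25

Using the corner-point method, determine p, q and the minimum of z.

p = 59/2, q = 21, minimum z = -405/2

Extreme points and z = -9p + 3q:
  (46/13, 48/13) → z = -270/13
  (9/2, 17/2) → z = -15
  (59/2, 21) → z = -405/2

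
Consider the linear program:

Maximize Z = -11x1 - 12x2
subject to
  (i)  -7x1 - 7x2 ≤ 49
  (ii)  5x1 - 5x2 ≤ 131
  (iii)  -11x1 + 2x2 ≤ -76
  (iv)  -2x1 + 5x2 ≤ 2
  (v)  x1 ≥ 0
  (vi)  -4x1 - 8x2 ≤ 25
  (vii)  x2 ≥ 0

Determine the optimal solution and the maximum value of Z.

Extreme points and Z = -11x1 - 12x2:
  (133/3, 272/15) → Z = -10579/15
  (131/5, 0) → Z = -1441/5
  (128/17, 58/17) → Z = -2104/17
  (76/11, 0) → Z = -76

x1 = 76/11, x2 = 0, maximum Z = -76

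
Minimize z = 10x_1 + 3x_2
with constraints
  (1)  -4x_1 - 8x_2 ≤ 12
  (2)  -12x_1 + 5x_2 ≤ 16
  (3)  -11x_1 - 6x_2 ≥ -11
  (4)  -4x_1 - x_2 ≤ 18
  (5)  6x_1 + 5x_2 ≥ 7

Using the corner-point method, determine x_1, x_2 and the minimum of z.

x_1 = -1/2, x_2 = 2, minimum z = 1

Extreme points and z = 10x_1 + 3x_2:
  (-41/127, 308/127) → z = 514/127
  (-1/2, 2) → z = 1
  (13/19, 11/19) → z = 163/19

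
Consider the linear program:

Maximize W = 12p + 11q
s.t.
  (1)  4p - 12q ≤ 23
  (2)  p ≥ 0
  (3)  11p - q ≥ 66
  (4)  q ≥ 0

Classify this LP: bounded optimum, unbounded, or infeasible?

unbounded

From the feasible point (769/128, 11/128), moving in the direction (12, 4) keeps every constraint satisfied while W increases without bound.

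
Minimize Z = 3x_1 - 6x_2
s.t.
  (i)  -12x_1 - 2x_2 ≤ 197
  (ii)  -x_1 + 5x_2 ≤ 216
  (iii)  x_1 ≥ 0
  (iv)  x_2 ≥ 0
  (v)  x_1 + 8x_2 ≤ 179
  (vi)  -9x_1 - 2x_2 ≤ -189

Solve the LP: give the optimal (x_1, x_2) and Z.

Corner points and Z = 3x_1 - 6x_2:
  (179, 0) → Z = 537
  (21, 0) → Z = 63
  (577/35, 711/35) → Z = -507/7

The binding constraints are x_1 + 8x_2 = 179 and -9x_1 - 2x_2 = -189.
Solving simultaneously gives x_1 = 577/35, x_2 = 711/35.

x_1 = 577/35, x_2 = 711/35, minimum Z = -507/7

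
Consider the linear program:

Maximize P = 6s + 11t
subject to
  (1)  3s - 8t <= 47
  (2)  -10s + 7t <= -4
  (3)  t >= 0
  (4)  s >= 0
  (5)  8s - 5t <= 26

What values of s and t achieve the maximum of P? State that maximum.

Vertices and P = 6s + 11t:
  (2/5, 0) → P = 12/5
  (27, 38) → P = 580
  (13/4, 0) → P = 39/2

The binding constraints are -10s + 7t = -4 and 8s - 5t = 26.
Solving simultaneously gives s = 27, t = 38.

s = 27, t = 38, maximum P = 580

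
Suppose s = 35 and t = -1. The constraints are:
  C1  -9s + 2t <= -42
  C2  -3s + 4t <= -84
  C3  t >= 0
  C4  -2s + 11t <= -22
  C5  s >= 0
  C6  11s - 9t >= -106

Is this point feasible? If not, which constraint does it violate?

Constraint C3: t = -1, which is not ≥ 0. All other constraints are satisfied.

not feasible — violates C3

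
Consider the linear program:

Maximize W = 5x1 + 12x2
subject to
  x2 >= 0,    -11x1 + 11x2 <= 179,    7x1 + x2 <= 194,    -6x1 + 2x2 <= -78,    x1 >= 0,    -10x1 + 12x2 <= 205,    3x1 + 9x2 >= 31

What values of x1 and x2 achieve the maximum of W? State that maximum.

x1 = 233/10, x2 = 309/10, maximum W = 4873/10

Corner points and W = 5x1 + 12x2:
  (194/7, 0) → W = 970/7
  (13, 0) → W = 65
  (233/10, 309/10) → W = 4873/10

The binding constraints are 7x1 + x2 = 194 and -6x1 + 2x2 = -78.
Solving simultaneously gives x1 = 233/10, x2 = 309/10.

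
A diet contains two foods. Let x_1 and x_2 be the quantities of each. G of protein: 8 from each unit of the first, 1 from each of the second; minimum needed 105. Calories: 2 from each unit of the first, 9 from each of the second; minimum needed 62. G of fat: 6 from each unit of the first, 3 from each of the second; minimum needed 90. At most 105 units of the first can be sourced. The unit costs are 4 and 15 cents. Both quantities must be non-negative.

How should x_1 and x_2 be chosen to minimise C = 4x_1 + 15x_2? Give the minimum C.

The feasible region is unbounded (it extends along (0, 1)), but C strictly increases along every unbounded feasible direction, so there is no improving ray and the minimum is attained at a vertex.

The binding constraints are 2x_1 + 9x_2 = 62 and 6x_1 + 3x_2 = 90.
Solving simultaneously gives x_1 = 13, x_2 = 4.

x_1 = 13, x_2 = 4, minimum C = 112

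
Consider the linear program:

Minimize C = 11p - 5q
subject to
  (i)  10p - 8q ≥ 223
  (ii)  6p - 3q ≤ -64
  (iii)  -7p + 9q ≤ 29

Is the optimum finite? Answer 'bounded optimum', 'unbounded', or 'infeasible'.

From the feasible point (-1181/18, -989/9), moving in the direction (-8, -10) keeps every constraint satisfied while C decreases without bound.

unbounded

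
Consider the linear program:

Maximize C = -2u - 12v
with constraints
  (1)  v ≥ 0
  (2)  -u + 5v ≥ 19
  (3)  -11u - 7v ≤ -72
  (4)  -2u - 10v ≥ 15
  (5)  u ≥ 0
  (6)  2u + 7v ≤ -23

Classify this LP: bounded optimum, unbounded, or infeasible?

The boundaries u = 0 and 2u + 7v = -23 meet at (0, -23/7), but that point violates v ≥ 0. Every candidate vertex is excluded by some other constraint, so the feasible region is empty.

infeasible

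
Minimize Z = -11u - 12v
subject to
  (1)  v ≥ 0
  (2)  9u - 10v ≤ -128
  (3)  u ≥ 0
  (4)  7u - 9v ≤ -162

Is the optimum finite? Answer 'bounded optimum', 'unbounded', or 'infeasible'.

From the feasible point (468/11, 562/11), moving in the direction (0, 1) keeps every constraint satisfied while Z decreases without bound.

unbounded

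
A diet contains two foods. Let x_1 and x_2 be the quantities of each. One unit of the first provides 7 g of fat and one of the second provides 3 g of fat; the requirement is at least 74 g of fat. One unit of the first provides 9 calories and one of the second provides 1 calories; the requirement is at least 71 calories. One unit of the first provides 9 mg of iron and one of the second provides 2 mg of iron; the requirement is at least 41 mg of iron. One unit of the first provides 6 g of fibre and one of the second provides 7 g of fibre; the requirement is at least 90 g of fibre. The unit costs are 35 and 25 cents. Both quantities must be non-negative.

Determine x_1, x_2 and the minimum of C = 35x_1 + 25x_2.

x_1 = 8, x_2 = 6, minimum C = 430

Corner points and C = 35x_1 + 25x_2:
  (0, 71) → C = 1775
  (15, 0) → C = 525
  (139/20, 169/20) → C = 909/2
  (8, 6) → C = 430
The feasible region is unbounded (it extends along (0, 1), (1, 0)), but C strictly increases along every unbounded feasible direction, so there is no improving ray and the minimum is attained at a vertex.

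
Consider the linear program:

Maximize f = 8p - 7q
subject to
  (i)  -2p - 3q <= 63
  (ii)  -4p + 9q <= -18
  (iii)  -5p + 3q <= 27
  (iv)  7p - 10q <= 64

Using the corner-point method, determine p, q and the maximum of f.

p = 396/23, q = 130/23, maximum f = 2258/23

Vertices and f = 8p - 7q:
  (-90/7, -87/7) → f = -111/7
  (-438/41, -569/41) → f = 479/41
  (-9, -6) → f = -30
  (396/23, 130/23) → f = 2258/23

The binding constraints are -4p + 9q = -18 and 7p - 10q = 64.
Solving simultaneously gives p = 396/23, q = 130/23.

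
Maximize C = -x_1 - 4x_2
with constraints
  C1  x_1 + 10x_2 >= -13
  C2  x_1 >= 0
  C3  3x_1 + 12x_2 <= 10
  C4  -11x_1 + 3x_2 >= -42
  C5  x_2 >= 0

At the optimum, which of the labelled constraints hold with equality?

C2 and C5

Extreme points and C = -x_1 - 4x_2:
  (0, 5/6) → C = -10/3
  (0, 0) → C = 0
  (10/3, 0) → C = -10/3

The maximum is at (0, 0). Substituting into each constraint, equality holds for C2 and C5; the remaining constraints have slack.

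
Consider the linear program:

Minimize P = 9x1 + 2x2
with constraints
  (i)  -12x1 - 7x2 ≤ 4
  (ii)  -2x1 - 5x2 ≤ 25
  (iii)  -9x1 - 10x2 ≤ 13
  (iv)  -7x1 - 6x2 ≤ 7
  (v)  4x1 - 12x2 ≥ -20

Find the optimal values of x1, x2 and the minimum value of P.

Extreme points and P = 9x1 + 2x2:
  (17/19, -40/19) → P = 73/19
  (-47/43, 56/43) → P = -311/43
  (37/5, -199/25) → P = 1267/25
The feasible region is unbounded (it extends along (3, 1), (5, -2)), but P strictly increases along every unbounded feasible direction, so there is no improving ray and the minimum is attained at a vertex.

At the optimal vertex, -12x1 - 7x2 = 4 and 4x1 - 12x2 = -20.
Solving simultaneously gives x1 = -47/43, x2 = 56/43.

x1 = -47/43, x2 = 56/43, minimum P = -311/43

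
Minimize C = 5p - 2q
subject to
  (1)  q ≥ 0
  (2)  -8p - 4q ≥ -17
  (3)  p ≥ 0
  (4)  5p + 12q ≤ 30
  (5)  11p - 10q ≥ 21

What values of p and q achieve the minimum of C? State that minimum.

Extreme points and C = 5p - 2q:
  (17/8, 0) → C = 85/8
  (21/11, 0) → C = 105/11
  (127/62, 19/124) → C = 308/31

p = 21/11, q = 0, minimum C = 105/11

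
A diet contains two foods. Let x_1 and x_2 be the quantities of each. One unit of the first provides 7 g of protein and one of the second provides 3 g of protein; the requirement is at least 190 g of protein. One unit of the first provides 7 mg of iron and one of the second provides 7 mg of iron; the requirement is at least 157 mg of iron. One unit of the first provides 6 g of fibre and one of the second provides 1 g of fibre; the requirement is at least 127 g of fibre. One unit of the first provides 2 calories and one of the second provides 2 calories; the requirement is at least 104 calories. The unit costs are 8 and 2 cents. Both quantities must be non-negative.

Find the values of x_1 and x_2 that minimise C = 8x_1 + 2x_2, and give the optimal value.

x_1 = 15, x_2 = 37, minimum C = 194

The feasible region is unbounded (it extends along (0, 1), (1, 0)), but C strictly increases along every unbounded feasible direction, so there is no improving ray and the minimum is attained at a vertex.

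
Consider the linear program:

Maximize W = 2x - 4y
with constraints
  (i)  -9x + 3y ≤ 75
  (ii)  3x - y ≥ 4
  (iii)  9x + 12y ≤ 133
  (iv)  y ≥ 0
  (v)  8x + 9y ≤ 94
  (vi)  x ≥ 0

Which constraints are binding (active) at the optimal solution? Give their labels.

(iv) and (v)

Feasible corners and W = 2x - 4y:
  (4/3, 0) → W = 8/3
  (26/7, 50/7) → W = -148/7
  (47/4, 0) → W = 47/2

The maximum is at (47/4, 0). Substituting into each constraint, equality holds for (iv) and (v); the remaining constraints have slack.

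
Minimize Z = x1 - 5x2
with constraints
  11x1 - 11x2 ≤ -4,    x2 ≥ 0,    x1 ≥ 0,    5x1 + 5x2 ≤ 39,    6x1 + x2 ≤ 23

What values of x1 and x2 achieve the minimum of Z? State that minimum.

The optimum lies where x1 = 0 and 5x1 + 5x2 = 39.
Solving simultaneously gives x1 = 0, x2 = 39/5.

x1 = 0, x2 = 39/5, minimum Z = -39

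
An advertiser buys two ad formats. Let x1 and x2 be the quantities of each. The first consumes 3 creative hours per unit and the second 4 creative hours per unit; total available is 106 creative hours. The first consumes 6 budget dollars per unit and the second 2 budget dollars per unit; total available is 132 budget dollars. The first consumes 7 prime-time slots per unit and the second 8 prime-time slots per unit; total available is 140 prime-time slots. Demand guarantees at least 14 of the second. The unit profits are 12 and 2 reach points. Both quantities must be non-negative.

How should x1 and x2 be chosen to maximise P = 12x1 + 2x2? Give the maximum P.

x1 = 4, x2 = 14, maximum P = 76

Extreme points and P = 12x1 + 2x2:
  (0, 35/2) → P = 35
  (0, 14) → P = 28
  (4, 14) → P = 76

The binding constraints are 7x1 + 8x2 = 140 and x2 = 14.
Solving simultaneously gives x1 = 4, x2 = 14.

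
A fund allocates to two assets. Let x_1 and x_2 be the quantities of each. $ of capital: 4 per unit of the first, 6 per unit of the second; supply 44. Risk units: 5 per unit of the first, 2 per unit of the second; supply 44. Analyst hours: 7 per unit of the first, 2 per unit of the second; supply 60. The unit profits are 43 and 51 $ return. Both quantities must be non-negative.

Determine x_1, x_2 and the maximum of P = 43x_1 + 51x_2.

x_1 = 8, x_2 = 2, maximum P = 446

Extreme points and P = 43x_1 + 51x_2:
  (0, 0) → P = 0
  (0, 22/3) → P = 374
  (60/7, 0) → P = 2580/7
  (8, 2) → P = 446

The binding constraints are 4x_1 + 6x_2 = 44 and 5x_1 + 2x_2 = 44.
Solving simultaneously gives x_1 = 8, x_2 = 2.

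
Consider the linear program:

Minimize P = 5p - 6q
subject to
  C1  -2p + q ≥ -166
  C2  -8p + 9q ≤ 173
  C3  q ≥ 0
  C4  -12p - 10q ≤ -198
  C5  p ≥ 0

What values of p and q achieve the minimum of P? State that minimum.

Extreme points and P = 5p - 6q:
  (1667/10, 837/5) → P = -1709/10
  (83, 0) → P = 415
  (13/47, 915/47) → P = -5425/47
  (33/2, 0) → P = 165/2

p = 1667/10, q = 837/5, minimum P = -1709/10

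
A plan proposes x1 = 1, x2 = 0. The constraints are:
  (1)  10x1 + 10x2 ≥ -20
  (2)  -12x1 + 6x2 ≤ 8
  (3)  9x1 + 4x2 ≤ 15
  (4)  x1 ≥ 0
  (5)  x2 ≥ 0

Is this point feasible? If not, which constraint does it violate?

feasible

(1): 10 ≥ -20 ✓
(2): -12 ≤ 8 ✓
(3): 9 ≤ 15 ✓
(4): 1 ≥ 0 ✓
(5): 0 ≥ 0 ✓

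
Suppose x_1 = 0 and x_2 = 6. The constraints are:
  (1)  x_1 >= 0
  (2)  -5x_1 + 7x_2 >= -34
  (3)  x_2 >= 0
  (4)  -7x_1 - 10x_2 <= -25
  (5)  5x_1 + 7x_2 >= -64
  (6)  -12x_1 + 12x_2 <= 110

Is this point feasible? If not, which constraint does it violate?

(1): 0 ≥ 0 ✓
(2): 42 ≥ -34 ✓
(3): 6 ≥ 0 ✓
(4): -60 ≤ -25 ✓
(5): 42 ≥ -64 ✓
(6): 72 ≤ 110 ✓

feasible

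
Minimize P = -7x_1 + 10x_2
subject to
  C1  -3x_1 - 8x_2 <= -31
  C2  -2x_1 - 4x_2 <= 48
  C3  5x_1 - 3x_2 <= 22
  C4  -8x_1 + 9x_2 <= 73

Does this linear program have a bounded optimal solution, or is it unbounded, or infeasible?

Vertices and P = -7x_1 + 10x_2:
  (269/49, 89/49) → P = -993/49
  (-305/91, 467/91) → P = 6805/91
  (139/7, 541/21) → P = 2491/21
The feasible region has finitely many vertices and no improving ray; the minimum is -993/49 at (269/49, 89/49).

bounded optimum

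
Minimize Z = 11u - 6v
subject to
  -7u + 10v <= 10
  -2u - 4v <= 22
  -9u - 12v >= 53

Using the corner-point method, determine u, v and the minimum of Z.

u = -65/12, v = -67/24, minimum Z = -257/6

Corner points and Z = 11u - 6v:
  (-65/12, -67/24) → Z = -257/6
  (-325/87, -281/174) → Z = -2732/87
  (13/3, -23/3) → Z = 281/3

The binding constraints are -7u + 10v = 10 and -2u - 4v = 22.
Solving simultaneously gives u = -65/12, v = -67/24.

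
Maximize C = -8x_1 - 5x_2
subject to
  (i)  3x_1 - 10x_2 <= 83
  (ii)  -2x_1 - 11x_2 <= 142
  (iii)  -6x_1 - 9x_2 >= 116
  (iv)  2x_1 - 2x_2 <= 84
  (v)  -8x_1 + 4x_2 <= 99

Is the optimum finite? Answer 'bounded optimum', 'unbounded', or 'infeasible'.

Vertices and C = -8x_1 - 5x_2:
  (-507/53, -592/53) → C = 7016/53
  (-413/87, -282/29) → C = 7534/87
  (-1657/96, -469/48) → C = 2991/16
  (-1355/96, -167/48) → C = 2085/16
The feasible region has finitely many vertices and no improving ray; the maximum is 2991/16 at (-1657/96, -469/48).

bounded optimum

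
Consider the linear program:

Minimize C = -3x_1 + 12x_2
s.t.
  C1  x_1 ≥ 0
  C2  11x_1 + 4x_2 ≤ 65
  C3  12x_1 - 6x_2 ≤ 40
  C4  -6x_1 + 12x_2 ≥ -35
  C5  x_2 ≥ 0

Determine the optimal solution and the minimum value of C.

x_1 = 10/3, x_2 = 0, minimum C = -10

Corner points and C = -3x_1 + 12x_2:
  (0, 65/4) → C = 195
  (0, 0) → C = 0
  (275/57, 170/57) → C = 405/19
  (10/3, 0) → C = -10

The binding constraints are 12x_1 - 6x_2 = 40 and x_2 = 0.
Solving simultaneously gives x_1 = 10/3, x_2 = 0.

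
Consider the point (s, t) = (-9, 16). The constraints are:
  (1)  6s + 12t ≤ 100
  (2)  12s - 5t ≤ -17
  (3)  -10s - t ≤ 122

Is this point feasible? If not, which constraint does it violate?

not feasible — violates (1)

Constraint (1): 6s + 12t = 138, which is not ≤ 100. All other constraints are satisfied.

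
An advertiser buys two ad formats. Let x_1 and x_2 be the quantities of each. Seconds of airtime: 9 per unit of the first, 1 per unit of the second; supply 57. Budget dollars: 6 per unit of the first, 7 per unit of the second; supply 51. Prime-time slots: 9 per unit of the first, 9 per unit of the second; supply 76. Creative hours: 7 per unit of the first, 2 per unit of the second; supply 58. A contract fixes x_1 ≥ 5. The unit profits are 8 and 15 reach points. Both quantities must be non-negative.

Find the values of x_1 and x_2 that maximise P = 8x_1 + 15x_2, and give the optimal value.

x_1 = 5, x_2 = 3, maximum P = 85

Vertices and P = 8x_1 + 15x_2:
  (19/3, 0) → P = 152/3
  (5, 0) → P = 40
  (116/19, 39/19) → P = 1513/19
  (5, 3) → P = 85

The optimum lies where 6x_1 + 7x_2 = 51 and x_1 = 5.
Solving simultaneously gives x_1 = 5, x_2 = 3.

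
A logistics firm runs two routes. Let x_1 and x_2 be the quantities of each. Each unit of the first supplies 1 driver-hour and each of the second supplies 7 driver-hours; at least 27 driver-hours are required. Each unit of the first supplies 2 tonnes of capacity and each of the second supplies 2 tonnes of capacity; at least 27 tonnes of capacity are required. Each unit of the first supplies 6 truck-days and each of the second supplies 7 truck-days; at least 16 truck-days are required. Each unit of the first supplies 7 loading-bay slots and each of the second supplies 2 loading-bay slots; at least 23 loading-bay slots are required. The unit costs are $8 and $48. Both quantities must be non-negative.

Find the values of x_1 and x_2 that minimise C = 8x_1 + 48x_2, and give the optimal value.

Vertices and C = 8x_1 + 48x_2:
  (0, 27/2) → C = 648
  (27, 0) → C = 216
  (45/4, 9/4) → C = 198
The feasible region is unbounded (it extends along (0, 1), (1, 0)), but C strictly increases along every unbounded feasible direction, so there is no improving ray and the minimum is attained at a vertex.

The optimum lies where x_1 + 7x_2 = 27 and 2x_1 + 2x_2 = 27.
Solving simultaneously gives x_1 = 45/4, x_2 = 9/4.

x_1 = 45/4, x_2 = 9/4, minimum C = 198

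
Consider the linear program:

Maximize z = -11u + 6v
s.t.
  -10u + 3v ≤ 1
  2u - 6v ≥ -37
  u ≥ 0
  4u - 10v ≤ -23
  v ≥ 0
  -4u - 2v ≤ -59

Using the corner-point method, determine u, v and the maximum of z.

u = 10, v = 19/2, maximum z = -53

Feasible corners and z = -11u + 6v:
  (58, 51/2) → z = -485
  (10, 19/2) → z = -53
  (34/3, 41/6) → z = -251/3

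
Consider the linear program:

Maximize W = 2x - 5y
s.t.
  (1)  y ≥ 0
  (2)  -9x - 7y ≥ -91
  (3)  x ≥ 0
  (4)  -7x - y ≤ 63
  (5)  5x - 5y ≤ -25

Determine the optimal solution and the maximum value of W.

The binding constraints are x = 0 and 5x - 5y = -25.
Solving simultaneously gives x = 0, y = 5.

x = 0, y = 5, maximum W = -25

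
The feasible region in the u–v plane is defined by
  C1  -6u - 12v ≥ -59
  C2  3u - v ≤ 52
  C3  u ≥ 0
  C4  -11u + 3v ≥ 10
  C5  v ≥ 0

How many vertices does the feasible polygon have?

Intersecting each pair of boundary lines and keeping only the points that satisfy every inequality leaves:
  (0, 59/12)
  (19/50, 709/150)
  (0, 10/3)

3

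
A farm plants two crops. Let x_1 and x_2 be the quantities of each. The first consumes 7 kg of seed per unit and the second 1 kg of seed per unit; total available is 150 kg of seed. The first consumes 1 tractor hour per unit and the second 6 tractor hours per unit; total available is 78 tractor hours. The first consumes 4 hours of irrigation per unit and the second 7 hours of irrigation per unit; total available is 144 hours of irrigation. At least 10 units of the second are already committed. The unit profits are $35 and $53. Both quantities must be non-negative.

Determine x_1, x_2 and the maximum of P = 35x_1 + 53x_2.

Extreme points and P = 35x_1 + 53x_2:
  (0, 13) → P = 689
  (0, 10) → P = 530
  (18, 10) → P = 1160

At the optimal vertex, x_1 + 6x_2 = 78 and x_2 = 10.
Solving simultaneously gives x_1 = 18, x_2 = 10.

x_1 = 18, x_2 = 10, maximum P = 1160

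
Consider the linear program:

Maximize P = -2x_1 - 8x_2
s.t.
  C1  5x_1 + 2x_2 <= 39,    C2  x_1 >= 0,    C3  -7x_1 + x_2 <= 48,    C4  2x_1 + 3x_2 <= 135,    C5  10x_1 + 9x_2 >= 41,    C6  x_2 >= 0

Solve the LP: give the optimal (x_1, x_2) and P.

Feasible corners and P = -2x_1 - 8x_2:
  (0, 39/2) → P = -156
  (39/5, 0) → P = -78/5
  (0, 41/9) → P = -328/9
  (41/10, 0) → P = -41/5

At the optimal vertex, 10x_1 + 9x_2 = 41 and x_2 = 0.
Solving simultaneously gives x_1 = 41/10, x_2 = 0.

x_1 = 41/10, x_2 = 0, maximum P = -41/5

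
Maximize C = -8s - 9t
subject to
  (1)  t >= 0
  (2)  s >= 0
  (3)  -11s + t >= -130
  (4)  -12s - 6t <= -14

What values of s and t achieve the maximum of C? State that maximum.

Vertices and C = -8s - 9t:
  (130/11, 0) → C = -1040/11
  (7/6, 0) → C = -28/3
  (0, 7/3) → C = -21
The feasible region is unbounded (it extends along (0, 1), (1, 11)), but C strictly decreases along every unbounded feasible direction, so there is no improving ray and the maximum is attained at a vertex.

The optimum lies where t = 0 and -12s - 6t = -14.
Solving simultaneously gives s = 7/6, t = 0.

s = 7/6, t = 0, maximum C = -28/3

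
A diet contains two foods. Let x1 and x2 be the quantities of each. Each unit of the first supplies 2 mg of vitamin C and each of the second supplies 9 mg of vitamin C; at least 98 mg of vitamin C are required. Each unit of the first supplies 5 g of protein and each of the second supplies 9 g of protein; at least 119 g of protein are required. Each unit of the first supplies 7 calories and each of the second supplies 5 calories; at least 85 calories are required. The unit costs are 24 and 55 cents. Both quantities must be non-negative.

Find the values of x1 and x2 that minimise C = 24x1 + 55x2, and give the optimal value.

x1 = 7, x2 = 28/3, minimum C = 2044/3

Vertices and C = 24x1 + 55x2:
  (0, 17) → C = 935
  (49, 0) → C = 1176
  (7, 28/3) → C = 2044/3
  (85/19, 204/19) → C = 13260/19
The feasible region is unbounded (it extends along (0, 1), (1, 0)), but C strictly increases along every unbounded feasible direction, so there is no improving ray and the minimum is attained at a vertex.

The optimum lies where 2x1 + 9x2 = 98 and 5x1 + 9x2 = 119.
Solving simultaneously gives x1 = 7, x2 = 28/3.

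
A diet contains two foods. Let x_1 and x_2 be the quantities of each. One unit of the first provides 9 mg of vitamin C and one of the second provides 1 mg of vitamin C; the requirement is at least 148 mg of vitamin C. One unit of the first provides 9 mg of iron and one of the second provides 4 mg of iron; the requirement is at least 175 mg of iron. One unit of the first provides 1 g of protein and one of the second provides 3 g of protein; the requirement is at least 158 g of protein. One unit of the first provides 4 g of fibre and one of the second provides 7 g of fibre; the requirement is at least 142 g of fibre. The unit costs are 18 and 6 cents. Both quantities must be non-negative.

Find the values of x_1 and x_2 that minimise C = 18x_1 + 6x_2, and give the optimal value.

x_1 = 11, x_2 = 49, minimum C = 492

Vertices and C = 18x_1 + 6x_2:
  (0, 148) → C = 888
  (158, 0) → C = 2844
  (11, 49) → C = 492
The feasible region is unbounded (it extends along (0, 1), (1, 0)), but C strictly increases along every unbounded feasible direction, so there is no improving ray and the minimum is attained at a vertex.

The binding constraints are 9x_1 + x_2 = 148 and x_1 + 3x_2 = 158.
Solving simultaneously gives x_1 = 11, x_2 = 49.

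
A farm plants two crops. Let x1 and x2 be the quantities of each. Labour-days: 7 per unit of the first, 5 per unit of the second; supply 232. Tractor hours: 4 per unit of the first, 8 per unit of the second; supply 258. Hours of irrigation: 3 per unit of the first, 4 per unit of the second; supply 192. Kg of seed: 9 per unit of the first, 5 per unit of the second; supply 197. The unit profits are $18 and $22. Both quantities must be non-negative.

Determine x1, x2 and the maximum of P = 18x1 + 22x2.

Feasible corners and P = 18x1 + 22x2:
  (0, 0) → P = 0
  (0, 129/4) → P = 1419/2
  (197/9, 0) → P = 394
  (11/2, 59/2) → P = 748

The optimum lies where 4x1 + 8x2 = 258 and 9x1 + 5x2 = 197.
Solving simultaneously gives x1 = 11/2, x2 = 59/2.

x1 = 11/2, x2 = 59/2, maximum P = 748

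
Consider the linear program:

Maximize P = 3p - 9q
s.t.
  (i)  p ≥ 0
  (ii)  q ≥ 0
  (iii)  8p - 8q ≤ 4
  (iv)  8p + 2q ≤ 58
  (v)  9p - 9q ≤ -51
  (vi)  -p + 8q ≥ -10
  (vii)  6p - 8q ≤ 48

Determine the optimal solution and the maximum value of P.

Feasible corners and P = 3p - 9q:
  (0, 29) → P = -261
  (0, 17/3) → P = -51
  (14/3, 31/3) → P = -79

p = 0, q = 17/3, maximum P = -51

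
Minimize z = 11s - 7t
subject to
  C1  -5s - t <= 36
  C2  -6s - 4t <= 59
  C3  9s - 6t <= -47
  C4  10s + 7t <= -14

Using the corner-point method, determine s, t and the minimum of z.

Vertices and z = 11s - 7t:
  (-263/39, -89/39) → z = -2270/39
  (-238/25, 58/5) → z = -4648/25
  (-413/123, 344/123) → z = -2317/41

The optimum lies where -5s - t = 36 and 10s + 7t = -14.
Solving simultaneously gives s = -238/25, t = 58/5.

s = -238/25, t = 58/5, minimum z = -4648/25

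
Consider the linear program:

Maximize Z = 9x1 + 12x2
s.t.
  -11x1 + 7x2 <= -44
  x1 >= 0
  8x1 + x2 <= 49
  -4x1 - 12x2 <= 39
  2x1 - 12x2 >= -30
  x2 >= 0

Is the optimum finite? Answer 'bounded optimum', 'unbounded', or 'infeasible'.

Extreme points and Z = 9x1 + 12x2:
  (387/67, 187/67) → Z = 5727/67
  (4, 0) → Z = 36
  (49/8, 0) → Z = 441/8
The feasible region has finitely many vertices and no improving ray; the maximum is 5727/67 at (387/67, 187/67).

bounded optimum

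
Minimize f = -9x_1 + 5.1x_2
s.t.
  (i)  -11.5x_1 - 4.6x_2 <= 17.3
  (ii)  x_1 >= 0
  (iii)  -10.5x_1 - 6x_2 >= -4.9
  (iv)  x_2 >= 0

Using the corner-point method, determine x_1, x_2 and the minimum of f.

Extreme points and f = -9x_1 + 5.1x_2:
  (0, 49/60) → f = 833/200
  (0, 0) → f = 0
  (7/15, 0) → f = -21/5

x_1 = 7/15, x_2 = 0, minimum f = -21/5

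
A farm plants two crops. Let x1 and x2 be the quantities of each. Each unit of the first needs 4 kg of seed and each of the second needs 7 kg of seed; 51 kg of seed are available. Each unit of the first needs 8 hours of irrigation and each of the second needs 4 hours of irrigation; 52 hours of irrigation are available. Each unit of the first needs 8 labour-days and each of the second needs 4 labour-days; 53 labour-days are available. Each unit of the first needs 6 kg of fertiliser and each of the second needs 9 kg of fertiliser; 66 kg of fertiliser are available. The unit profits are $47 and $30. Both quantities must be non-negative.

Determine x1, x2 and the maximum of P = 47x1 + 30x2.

Extreme points and P = 47x1 + 30x2:
  (0, 0) → P = 0
  (0, 51/7) → P = 1530/7
  (13/2, 0) → P = 611/2
  (1/2, 7) → P = 467/2
  (17/4, 9/2) → P = 1339/4

x1 = 17/4, x2 = 9/2, maximum P = 1339/4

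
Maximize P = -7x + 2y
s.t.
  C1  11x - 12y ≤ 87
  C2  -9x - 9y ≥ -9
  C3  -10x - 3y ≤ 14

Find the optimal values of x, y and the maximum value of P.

x = -17/7, y = 24/7, maximum P = 167/7

The binding constraints are -9x - 9y = -9 and -10x - 3y = 14.
Solving simultaneously gives x = -17/7, y = 24/7.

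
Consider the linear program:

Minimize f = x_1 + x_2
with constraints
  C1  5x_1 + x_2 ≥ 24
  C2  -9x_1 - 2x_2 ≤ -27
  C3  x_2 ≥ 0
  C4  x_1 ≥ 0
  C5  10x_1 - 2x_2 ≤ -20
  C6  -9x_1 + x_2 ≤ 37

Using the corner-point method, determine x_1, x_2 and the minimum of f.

Vertices and f = x_1 + x_2:
  (0, 24) → f = 24
  (7/5, 17) → f = 92/5
  (0, 37) → f = 37
The feasible region is unbounded (it extends along (1, 5), (1, 9)), but f strictly increases along every unbounded feasible direction, so there is no improving ray and the minimum is attained at a vertex.

x_1 = 7/5, x_2 = 17, minimum f = 92/5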